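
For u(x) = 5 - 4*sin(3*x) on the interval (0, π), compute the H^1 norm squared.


||u||_{H^1(0,π)}^2 = -80/3 + 105*π

u'(x) = -12*cos(3*x).
Expand u² and (u')² and integrate term by term on (0, π), using: for integers n ≥ 1, ∫_0^π sin²(nx) dx = ∫_0^π cos²(nx) dx = π/2; for n ≠ n', ∫_0^π sin(nx)sin(n'x) dx = ∫_0^π cos(nx)cos(n'x) dx = 0; and by product-to-sum, ∫_0^π sin(nx)cos(n'x) dx = ½∫_0^π [sin((n+n')x) + sin((n−n')x)] dx, which is 0 when n+n' is even and 2n/(n²−n'²) when n+n' is odd (it need not vanish on (0, π)). For the constant mode: ∫_0^π 1 dx = π, ∫_0^π cos(nx) dx = 0, ∫_0^π sin(nx) dx = (1−(−1)^n)/n.
  u² squared terms: (5)²·∫1 dx = 25·π = 25*π;  (-4)²·∫sin(3x)² dx = 16·π/2 = 8*π.
  u² cross terms: 2·(5)·(-4)·∫1·sin(3x) dx = -40·(2/3) = -80/3.
  So ∫_0^π u² dx = 25*π + 8*π − 80/3 = -80/3 + 33*π.
  (u')² squared terms: (-12)²·∫cos(3x)² dx = 144·π/2 = 72*π.
  So ∫_0^π (u')² dx = 72*π.
||u||_{H^1}^2 = (-80/3 + 33*π) + (72*π) = -80/3 + 105*π.


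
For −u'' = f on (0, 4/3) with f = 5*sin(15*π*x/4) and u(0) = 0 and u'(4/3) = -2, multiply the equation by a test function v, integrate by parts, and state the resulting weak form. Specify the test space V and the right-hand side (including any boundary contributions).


V = {v ∈ H^1(0, 4/3) : v(0) = 0} (test functions vanish at x = 0 where u is specified); weak form: ∫_0^4/3 u'v' dx = ∫_0^4/3 (5*sin(15*π*x/4)) v dx − 2·v(4/3) for all v ∈ V.

Multiply both sides by a test function v and integrate from 0 to 4/3:
  ∫_0^4/3 −u''(x) v(x) dx = ∫_0^4/3 f(x) v(x) dx.
Integrate the LHS by parts once:
  ∫_0^4/3 −u'' v dx = −[u'(x) v(x)]_0^4/3 + ∫_0^4/3 u'(x) v'(x) dx.
Thus ∫_0^4/3 u'(x) v'(x) dx = ∫_0^4/3 f(x) v(x) dx + [u'(x) v(x)]_0^4/3.
Choose V so that boundary terms are either known or forced to vanish.
Mixed BC: u(0) = 0 (Dirichlet) and u'(4/3) = -2 (Neumann). Define V = {v ∈ H^1(0, 4/3) : v(0) = 0}. Then [u' v]_0^4/3 = u'(4/3)·v(4/3) − u'(0)·0 = − 2·v(4/3).
Weak formulation: find u (satisfying any essential BC) such that ∫_0^4/3 u'(x) v'(x) dx = ∫_0^4/3 f v dx − 2·v(4/3) for all v ∈ V (Dirichlet at 0 absorbed into V; Neumann datum at x = 4/3 contributes the boundary term).
Substituting f(x) = 5*sin(15*π*x/4), the right-hand side is ∫_0^4/3 (5*sin(15*π*x/4)) v dx − 2·v(4/3).


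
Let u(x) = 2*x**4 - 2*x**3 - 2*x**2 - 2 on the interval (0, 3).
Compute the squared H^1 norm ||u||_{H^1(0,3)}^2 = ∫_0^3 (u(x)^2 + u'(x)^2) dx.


||u||_{H^1}^2 = 351663/35

The H^1 norm (squared) on an interval (0, L) is
  ||u||_{H^1}^2 = ∫_0^L u(x)^2 dx + ∫_0^L u'(x)^2 dx.
Compute u'(x) = 8*x**3 - 6*x**2 - 4*x.
Then u(x)^2 = 4*x**8 - 8*x**7 - 4*x**6 + 8*x**5 - 4*x**4 + 8*x**3 + 8*x**2 + 4 and u'(x)^2 = 64*x**6 - 96*x**5 - 28*x**4 + 48*x**3 + 16*x**2.
Integrate each monomial from 0 to 3 using ∫_0^3 c·x^n dx = c·3^(n+1)/(n+1):
  ∫_0^3 u(x)^2 dx = ∫_0^3 (4*x^8 - 8*x^7 - 4*x^6 + 8*x^5 - 4*x^4 + 8*x^3 + 8*x^2 + 4) dx. Term by term:
    ∫_0^3 4*x^8 dx = 8748;  ∫_0^3 -8*x^7 dx = -6561;  ∫_0^3 -4*x^6 dx = -8748/7;
    ∫_0^3 8*x^5 dx = 972;  ∫_0^3 -4*x^4 dx = -972/5;  ∫_0^3 8*x^3 dx = 162;
    ∫_0^3 8*x^2 dx = 72;  ∫_0^3 4 dx = 12.
  Sum: 8748 − 6561 − 8748/7 + 972 − 972/5 + 162 + 72 + 12 = 68631/35.
  ∫_0^3 u'(x)^2 dx = ∫_0^3 (64*x^6 - 96*x^5 - 28*x^4 + 48*x^3 + 16*x^2) dx. Term by term:
    ∫_0^3 64*x^6 dx = 139968/7;  ∫_0^3 -96*x^5 dx = -11664;  ∫_0^3 -28*x^4 dx = -6804/5;
    ∫_0^3 48*x^3 dx = 972;  ∫_0^3 16*x^2 dx = 144.
  Sum: 139968/7 − 11664 − 6804/5 + 972 + 144 = 283032/35.
Adding: ||u||_{H^1}^2 = 68631/35 + 283032/35 = 351663/35.


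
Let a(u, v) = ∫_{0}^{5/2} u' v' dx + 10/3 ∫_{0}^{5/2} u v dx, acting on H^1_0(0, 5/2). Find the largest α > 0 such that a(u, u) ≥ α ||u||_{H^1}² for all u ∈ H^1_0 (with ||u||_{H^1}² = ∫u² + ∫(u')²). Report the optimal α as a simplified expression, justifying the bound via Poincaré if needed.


α = 1

Coercivity of a(·,·) on H^1_0(0, 5/2) means a(u, u) ≥ α ||u||_{H^1}² for every u ∈ H^1_0.
The interval has length L = 5/2, and Poincaré/coercivity depend only on L. Here a(u, u) = ∫(u')² + (10/3)·∫u².
Here c = 10/3 ≥ 1, so a(u,u) = ∫(u')² + c∫u² ≥ ∫(u')² + ∫u² = ||u||_{H^1}², i.e. α = 1 works. No larger α is possible: a(u,u) ≥ α||u||_{H^1}² means (1−α)∫(u')² ≥ (α−c)∫u², and for the modes u_n = sin(nπ(x−x₀)/L) (x₀ the left endpoint) one has ∫u_n²/∫(u_n')² = (L/(nπ))² → 0, so a(u_n,u_n)/||u_n||_{H^1}² → 1. Hence the optimal constant is α = 1.
Therefore α = 1.


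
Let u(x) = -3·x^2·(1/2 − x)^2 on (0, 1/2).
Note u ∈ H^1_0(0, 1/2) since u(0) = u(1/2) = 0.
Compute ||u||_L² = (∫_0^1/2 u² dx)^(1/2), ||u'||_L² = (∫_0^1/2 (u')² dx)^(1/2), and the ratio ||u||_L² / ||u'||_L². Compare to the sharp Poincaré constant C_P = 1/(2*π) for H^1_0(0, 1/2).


||u||_L² / ||u'||_L² = sqrt(3)/12 < C_P = 1/(2*π).

u(x) = -3·x^2·(1/2 − x)^2, so u'(x) = 3*x*(-8*x^2 + 6*x - 1)/2.
u(x) = -3·x^2·(1/2 − x)^2 vanishes at x = 0 and x = 1/2, so u ∈ H^1_0(0, 1/2). Differentiate via the product rule and integrate the resulting polynomials term by term.
  ∫_0^1/2 u² dx = ∫_0^1/2 (9*x^8 - 18*x^7 + 27*x^6/2 - 9*x^5/2 + 9*x^4/16) dx. Term by term:
    ∫_0^1/2 9*x^8 dx = 1/512;  ∫_0^1/2 -18*x^7 dx = -9/1024;  ∫_0^1/2 27*x^6/2 dx = 27/1792;
    ∫_0^1/2 -9*x^5/2 dx = -3/256;  ∫_0^1/2 9*x^4/16 dx = 9/2560.
  Sum: 1/512 − 9/1024 + 27/1792 − 3/256 + 9/2560 = 1/35840.
  ∫_0^1/2 (u')² dx = ∫_0^1/2 (144*x^6 - 216*x^5 + 117*x^4 - 27*x^3 + 9*x^2/4) dx. Term by term:
    ∫_0^1/2 144*x^6 dx = 9/56;  ∫_0^1/2 -216*x^5 dx = -9/16;  ∫_0^1/2 117*x^4 dx = 117/160;
    ∫_0^1/2 -27*x^3 dx = -27/64;  ∫_0^1/2 9*x^2/4 dx = 3/32.
  Sum: 9/56 − 9/16 + 117/160 − 27/64 + 3/32 = 3/2240.
∫_0^1/2 u² dx = 1/35840, so ||u||_L² = sqrt(35)/1120.
∫_0^1/2 (u')² dx = 3/2240, so ||u'||_L² = sqrt(105)/280.
Ratio ||u||_L² / ||u'||_L² = sqrt(3)/12.
Sharp Poincaré constant on H^1_0(0, 1/2) is C_P = L/π = 1/(2*π), achieved by sin(2*π·x).
A polynomial bump cannot attain the sharp Poincaré constant (only the first sine eigenfunction does), so the ratio is strictly less than C_P, consistent with ||u||_L² ≤ C_P ||u'||_L².


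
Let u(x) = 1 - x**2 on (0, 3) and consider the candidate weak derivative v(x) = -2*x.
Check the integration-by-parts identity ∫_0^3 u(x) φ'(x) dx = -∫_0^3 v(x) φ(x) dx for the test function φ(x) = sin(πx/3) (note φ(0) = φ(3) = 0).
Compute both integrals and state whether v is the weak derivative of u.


LHS = 18/π, RHS = 18/π. Yes, v = u' weakly.

u(x) = 1 - x**2, classical derivative u'(x) = -2*x.
φ(x) = sin(πx/3), so φ'(x) = π*cos(π*x/3)/3.
Note φ(0) = φ(3) = 0, so the boundary term u·φ vanishes.
LHS = ∫_0^3 u(x) φ'(x) dx = ∫_0^3 (-π*x^2*cos(π*x/3)/3 + π*cos(π*x/3)/3) dx. Term by term:
  ∫_0^3 π*cos(π*x/3)/3 dx = 0;  ∫_0^3 -π*x^2*cos(π*x/3)/3 dx = 18/π.
Sum: 0 + 18/π = 18/π.
So LHS = 18/π.
∫_0^3 v(x) φ(x) dx = ∫_0^3 (-2*x*sin(π*x/3)) dx. Term by term:
  ∫_0^3 -2*x*sin(π*x/3) dx = -18/π.
So RHS = -∫_0^3 v(x) φ(x) dx = 18/π.
LHS = RHS, so the identity holds for this test φ.
Moreover u is smooth here and v(x) = u'(x) = -2*x pointwise, so the identity holds for every test function. Hence v is the weak derivative of u.


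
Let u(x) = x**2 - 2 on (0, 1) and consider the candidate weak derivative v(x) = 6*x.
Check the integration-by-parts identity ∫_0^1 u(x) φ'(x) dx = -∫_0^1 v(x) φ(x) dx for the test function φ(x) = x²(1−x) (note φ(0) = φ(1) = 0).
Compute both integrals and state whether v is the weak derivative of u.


LHS = -1/10, RHS = -3/10. No, v is not the weak derivative of u.

u(x) = x**2 - 2, classical derivative u'(x) = 2*x.
φ(x) = x²(1−x), so φ'(x) = x*(2 - 3*x).
Note φ(0) = φ(1) = 0, so the boundary term u·φ vanishes.
LHS = ∫_0^1 u(x) φ'(x) dx = ∫_0^1 (-3*x^4 + 2*x^3 + 6*x^2 - 4*x) dx. Term by term:
  ∫_0^1 -3*x^4 dx = -3/5;  ∫_0^1 2*x^3 dx = 1/2;  ∫_0^1 6*x^2 dx = 2;
  ∫_0^1 -4*x dx = -2.
Sum: -3/5 + 1/2 + 2 − 2 = -1/10.
So LHS = -1/10.
∫_0^1 v(x) φ(x) dx = ∫_0^1 (-6*x^4 + 6*x^3) dx. Term by term:
  ∫_0^1 -6*x^4 dx = -6/5;  ∫_0^1 6*x^3 dx = 3/2.
Sum: -6/5 + 3/2 = 3/10.
So RHS = -∫_0^1 v(x) φ(x) dx = -3/10.
LHS − RHS = 1/5 ≠ 0, so the identity fails.
(For a valid weak derivative the identity must hold for EVERY test function, in particular this one. The failure shows v is NOT the weak derivative of u.)
Correct weak derivative would be u'(x) = 2*x.


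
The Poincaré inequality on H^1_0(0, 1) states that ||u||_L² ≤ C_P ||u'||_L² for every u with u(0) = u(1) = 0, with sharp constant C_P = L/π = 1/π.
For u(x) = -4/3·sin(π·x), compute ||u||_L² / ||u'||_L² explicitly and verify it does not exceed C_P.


||u||_L² / ||u'||_L² = 1/π = C_P.

u(x) = -4/3·sin(π·x), so u'(x) = -4*π*cos(π*x)/3.
Writing u(x) = A·sin(kπx/L) with A = -4/3 and k = 1, use ∫_0^L sin²(kπx/L) dx = L/2 and ∫_0^L cos²(kπx/L) dx = L/2.
u² = 16/9·sin²(π·x) and (u')² = 16*π^2/9·cos²(π·x), and each of sin², cos² integrates to L/2 = 1/2 over (0, 1).
∫_0^1 u² dx = 8/9, so ||u||_L² = 2*sqrt(2)/3.
∫_0^1 (u')² dx = 8*π^2/9, so ||u'||_L² = 2*sqrt(2)*π/3.
Ratio ||u||_L² / ||u'||_L² = 1/π.
Sharp Poincaré constant on H^1_0(0, 1) is C_P = L/π = 1/π, achieved by sin(π·x).
This is the k = 1 eigenfunction (up to amplitude), so the ratio equals the sharp Poincaré constant exactly.


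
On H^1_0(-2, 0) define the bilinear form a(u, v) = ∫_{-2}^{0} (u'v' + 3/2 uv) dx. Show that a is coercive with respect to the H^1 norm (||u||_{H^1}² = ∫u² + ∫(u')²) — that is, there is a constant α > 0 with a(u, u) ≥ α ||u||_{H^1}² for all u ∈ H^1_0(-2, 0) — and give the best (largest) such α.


α = 1

Coercivity of a(·,·) on H^1_0(-2, 0) means a(u, u) ≥ α ||u||_{H^1}² for every u ∈ H^1_0.
The interval has length L = 2, and Poincaré/coercivity depend only on L. Here a(u, u) = ∫(u')² + (3/2)·∫u².
Here c = 3/2 ≥ 1, so a(u,u) = ∫(u')² + c∫u² ≥ ∫(u')² + ∫u² = ||u||_{H^1}², i.e. α = 1 works. No larger α is possible: a(u,u) ≥ α||u||_{H^1}² means (1−α)∫(u')² ≥ (α−c)∫u², and for the modes u_n = sin(nπ(x−x₀)/L) (x₀ the left endpoint) one has ∫u_n²/∫(u_n')² = (L/(nπ))² → 0, so a(u_n,u_n)/||u_n||_{H^1}² → 1. Hence the optimal constant is α = 1.
Therefore α = 1.


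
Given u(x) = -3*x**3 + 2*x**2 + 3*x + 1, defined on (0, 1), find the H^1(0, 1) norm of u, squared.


||u||_{H^1}^2 = 2699/210

The H^1 norm (squared) on an interval (0, L) is
  ||u||_{H^1}^2 = ∫_0^L u(x)^2 dx + ∫_0^L u'(x)^2 dx.
Compute u'(x) = -9*x**2 + 4*x + 3.
Then u(x)^2 = 9*x**6 - 12*x**5 - 14*x**4 + 6*x**3 + 13*x**2 + 6*x + 1 and u'(x)^2 = 81*x**4 - 72*x**3 - 38*x**2 + 24*x + 9.
Integrate each monomial from 0 to 1 using ∫_0^1 c·x^n dx = c·1^(n+1)/(n+1):
  ∫_0^1 u(x)^2 dx = ∫_0^1 (9*x^6 - 12*x^5 - 14*x^4 + 6*x^3 + 13*x^2 + 6*x + 1) dx. Term by term:
    ∫_0^1 9*x^6 dx = 9/7;  ∫_0^1 -12*x^5 dx = -2;  ∫_0^1 -14*x^4 dx = -14/5;
    ∫_0^1 6*x^3 dx = 3/2;  ∫_0^1 13*x^2 dx = 13/3;  ∫_0^1 6*x dx = 3;
    ∫_0^1 1 dx = 1.
  Sum: 9/7 − 2 − 14/5 + 3/2 + 13/3 + 3 + 1 = 1327/210.
  ∫_0^1 u'(x)^2 dx = ∫_0^1 (81*x^4 - 72*x^3 - 38*x^2 + 24*x + 9) dx. Term by term:
    ∫_0^1 81*x^4 dx = 81/5;  ∫_0^1 -72*x^3 dx = -18;  ∫_0^1 -38*x^2 dx = -38/3;
    ∫_0^1 24*x dx = 12;  ∫_0^1 9 dx = 9.
  Sum: 81/5 − 18 − 38/3 + 12 + 9 = 98/15.
Adding: ||u||_{H^1}^2 = 1327/210 + 98/15 = 2699/210.


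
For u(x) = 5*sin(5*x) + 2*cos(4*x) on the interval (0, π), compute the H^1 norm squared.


||u||_{H^1(0,π)}^2 = 3400/9 + 359*π

u'(x) = -8*sin(4*x) + 25*cos(5*x).
Expand u² and (u')² and integrate term by term on (0, π), using: for integers n ≥ 1, ∫_0^π sin²(nx) dx = ∫_0^π cos²(nx) dx = π/2; for n ≠ n', ∫_0^π sin(nx)sin(n'x) dx = ∫_0^π cos(nx)cos(n'x) dx = 0; and by product-to-sum, ∫_0^π sin(nx)cos(n'x) dx = ½∫_0^π [sin((n+n')x) + sin((n−n')x)] dx, which is 0 when n+n' is even and 2n/(n²−n'²) when n+n' is odd (it need not vanish on (0, π)).
  u² squared terms: (2)²·∫cos(4x)² dx = 4·π/2 = 2*π;  (5)²·∫sin(5x)² dx = 25·π/2 = 25*π/2.
  u² cross terms: 2·(2)·(5)·∫cos(4x)·sin(5x) dx = 20·(10/9) = 200/9.
  So ∫_0^π u² dx = 2*π + 25*π/2 + 200/9 = 200/9 + 29*π/2.
  (u')² squared terms: (-8)²·∫sin(4x)² dx = 64·π/2 = 32*π;  (25)²·∫cos(5x)² dx = 625·π/2 = 625*π/2.
  (u')² cross terms: 2·(-8)·(25)·∫sin(4x)·cos(5x) dx = -400·(-8/9) = 3200/9.
  So ∫_0^π (u')² dx = 32*π + 625*π/2 + 3200/9 = 3200/9 + 689*π/2.
||u||_{H^1}^2 = (200/9 + 29*π/2) + (3200/9 + 689*π/2) = 3400/9 + 359*π.


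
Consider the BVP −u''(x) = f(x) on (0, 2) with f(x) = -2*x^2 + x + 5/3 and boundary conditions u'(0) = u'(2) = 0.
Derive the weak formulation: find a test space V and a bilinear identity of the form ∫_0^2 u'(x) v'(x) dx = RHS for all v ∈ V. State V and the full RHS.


V = H^1(0, 2) (no boundary constraint on v; u is determined up to an additive constant); weak form: ∫_0^2 u'v' dx = ∫_0^2 (-2*x^2 + x + 5/3) v dx for all v ∈ V.

Multiply both sides by a test function v and integrate from 0 to 2:
  ∫_0^2 −u''(x) v(x) dx = ∫_0^2 f(x) v(x) dx.
Integrate the LHS by parts once:
  ∫_0^2 −u'' v dx = −[u'(x) v(x)]_0^2 + ∫_0^2 u'(x) v'(x) dx.
Thus ∫_0^2 u'(x) v'(x) dx = ∫_0^2 f(x) v(x) dx + [u'(x) v(x)]_0^2.
Choose V so that boundary terms are either known or forced to vanish.
u has homogeneous Neumann: u'(0) = u'(2) = 0. So [u' v]_0^2 = 0·v(2) − 0·v(0) = 0 for any v; take V = H^1(0, 2).
Weak formulation: find u (satisfying any essential BC) such that ∫_0^2 u'(x) v'(x) dx = ∫_0^2 f v dx for all v ∈ V (homogeneous Neumann, so boundary terms vanish).
Substituting f(x) = -2*x^2 + x + 5/3, the right-hand side is ∫_0^2 (-2*x^2 + x + 5/3) v dx.
Compatibility check (pure Neumann): taking v ≡ 1 ∈ V gives 0 = ∫_0^2 f dx + (0) − (0), i.e. ∫_0^2 f dx must equal u'(0) − u'(2) = 0. Indeed ∫_0^2 (-2*x^2 + x + 5/3) dx = 0, so the data are compatible. The solution is then unique only up to an additive constant (fix it e.g. by requiring ∫_0^2 u dx = 0).


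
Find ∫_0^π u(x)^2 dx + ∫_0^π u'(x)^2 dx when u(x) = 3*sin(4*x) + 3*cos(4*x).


||u||_{H^1(0,π)}^2 = 153*π

u'(x) = -12*sin(4*x) + 12*cos(4*x).
Expand u² and (u')² and integrate term by term on (0, π), using: for integers n ≥ 1, ∫_0^π sin²(nx) dx = ∫_0^π cos²(nx) dx = π/2; for n ≠ n', ∫_0^π sin(nx)sin(n'x) dx = ∫_0^π cos(nx)cos(n'x) dx = 0; and by product-to-sum, ∫_0^π sin(nx)cos(n'x) dx = ½∫_0^π [sin((n+n')x) + sin((n−n')x)] dx, which is 0 when n+n' is even and 2n/(n²−n'²) when n+n' is odd (it need not vanish on (0, π)).
  u² squared terms: (3)²·∫cos(4x)² dx = 9·π/2 = 9*π/2;  (3)²·∫sin(4x)² dx = 9·π/2 = 9*π/2.
  u² cross terms: 2·(3)·(3)·∫cos(4x)·sin(4x) dx = 18·(0) = 0.
  So ∫_0^π u² dx = 9*π/2 + 9*π/2 + 0 = 9*π.
  (u')² squared terms: (-12)²·∫sin(4x)² dx = 144·π/2 = 72*π;  (12)²·∫cos(4x)² dx = 144·π/2 = 72*π.
  (u')² cross terms: 2·(-12)·(12)·∫sin(4x)·cos(4x) dx = -288·(0) = 0.
  So ∫_0^π (u')² dx = 72*π + 72*π + 0 = 144*π.
||u||_{H^1}^2 = (9*π) + (144*π) = 153*π.


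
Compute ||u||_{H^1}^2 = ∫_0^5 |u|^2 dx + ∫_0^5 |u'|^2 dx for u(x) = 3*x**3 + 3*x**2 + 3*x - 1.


||u||_{H^1}^2 = 1665100/7

The H^1 norm (squared) on an interval (0, L) is
  ||u||_{H^1}^2 = ∫_0^L u(x)^2 dx + ∫_0^L u'(x)^2 dx.
Compute u'(x) = 9*x**2 + 6*x + 3.
Then u(x)^2 = 9*x**6 + 18*x**5 + 27*x**4 + 12*x**3 + 3*x**2 - 6*x + 1 and u'(x)^2 = 81*x**4 + 108*x**3 + 90*x**2 + 36*x + 9.
Integrate each monomial from 0 to 5 using ∫_0^5 c·x^n dx = c·5^(n+1)/(n+1):
  ∫_0^5 u(x)^2 dx = ∫_0^5 (9*x^6 + 18*x^5 + 27*x^4 + 12*x^3 + 3*x^2 - 6*x + 1) dx. Term by term:
    ∫_0^5 9*x^6 dx = 703125/7;  ∫_0^5 18*x^5 dx = 46875;  ∫_0^5 27*x^4 dx = 16875;
    ∫_0^5 12*x^3 dx = 1875;  ∫_0^5 3*x^2 dx = 125;  ∫_0^5 -6*x dx = -75;
    ∫_0^5 1 dx = 5.
  Sum: 703125/7 + 46875 + 16875 + 1875 + 125 − 75 + 5 = 1162885/7.
  ∫_0^5 u'(x)^2 dx = ∫_0^5 (81*x^4 + 108*x^3 + 90*x^2 + 36*x + 9) dx. Term by term:
    ∫_0^5 81*x^4 dx = 50625;  ∫_0^5 108*x^3 dx = 16875;  ∫_0^5 90*x^2 dx = 3750;
    ∫_0^5 36*x dx = 450;  ∫_0^5 9 dx = 45.
  Sum: 50625 + 16875 + 3750 + 450 + 45 = 71745.
Adding: ||u||_{H^1}^2 = 1162885/7 + 71745 = 1665100/7.


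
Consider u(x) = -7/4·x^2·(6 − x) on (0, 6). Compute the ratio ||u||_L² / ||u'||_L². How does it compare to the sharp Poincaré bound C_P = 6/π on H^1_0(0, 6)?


||u||_L² / ||u'||_L² = 3*sqrt(14)/7 < C_P = 6/π.

u(x) = -7/4·x^2·(6 − x), so u'(x) = 21*x*(x - 4)/4.
u(x) = -7/4·x^2·(6 − x) vanishes at x = 0 and x = 6, so u ∈ H^1_0(0, 6). Differentiate via the product rule and integrate the resulting polynomials term by term.
  ∫_0^6 u² dx = ∫_0^6 (49*x^6/16 - 147*x^5/4 + 441*x^4/4) dx. Term by term:
    ∫_0^6 49*x^6/16 dx = 122472;  ∫_0^6 -147*x^5/4 dx = -285768;  ∫_0^6 441*x^4/4 dx = 857304/5.
  Sum: 122472 − 285768 + 857304/5 = 40824/5.
  ∫_0^6 (u')² dx = ∫_0^6 (441*x^4/16 - 441*x^3/2 + 441*x^2) dx. Term by term:
    ∫_0^6 441*x^4/16 dx = 214326/5;  ∫_0^6 -441*x^3/2 dx = -71442;  ∫_0^6 441*x^2 dx = 31752.
  Sum: 214326/5 − 71442 + 31752 = 15876/5.
∫_0^6 u² dx = 40824/5, so ||u||_L² = 54*sqrt(70)/5.
∫_0^6 (u')² dx = 15876/5, so ||u'||_L² = 126*sqrt(5)/5.
Ratio ||u||_L² / ||u'||_L² = 3*sqrt(14)/7.
Sharp Poincaré constant on H^1_0(0, 6) is C_P = L/π = 6/π, achieved by sin(π/6·x).
A polynomial bump cannot attain the sharp Poincaré constant (only the first sine eigenfunction does), so the ratio is strictly less than C_P, consistent with ||u||_L² ≤ C_P ||u'||_L².


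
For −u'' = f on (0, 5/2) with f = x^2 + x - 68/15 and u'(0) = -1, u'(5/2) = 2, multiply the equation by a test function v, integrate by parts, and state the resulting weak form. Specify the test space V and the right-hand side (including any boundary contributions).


V = H^1(0, 5/2) (v unrestricted at boundary; u is determined up to an additive constant); weak form: ∫_0^5/2 u'v' dx = ∫_0^5/2 (x^2 + x - 68/15) v dx + 2·v(5/2) + v(0) for all v ∈ V.

Multiply both sides by a test function v and integrate from 0 to 5/2:
  ∫_0^5/2 −u''(x) v(x) dx = ∫_0^5/2 f(x) v(x) dx.
Integrate the LHS by parts once:
  ∫_0^5/2 −u'' v dx = −[u'(x) v(x)]_0^5/2 + ∫_0^5/2 u'(x) v'(x) dx.
Thus ∫_0^5/2 u'(x) v'(x) dx = ∫_0^5/2 f(x) v(x) dx + [u'(x) v(x)]_0^5/2.
Choose V so that boundary terms are either known or forced to vanish.
u has inhomogeneous Neumann u'(0) = -1, u'(5/2) = 2. [u' v]_0^5/2 = (2)·v(5/2) − (-1)·v(0) = 2·v(5/2) + v(0). Take V = H^1(0, 5/2); boundary term becomes part of RHS.
Weak formulation: find u (satisfying any essential BC) such that ∫_0^5/2 u'(x) v'(x) dx = ∫_0^5/2 f v dx + 2·v(5/2) + v(0) for all v ∈ V (Neumann data are natural BCs: they enter the RHS as boundary terms).
Substituting f(x) = x^2 + x - 68/15, the right-hand side is ∫_0^5/2 (x^2 + x - 68/15) v dx + 2·v(5/2) + v(0).
Compatibility check (pure Neumann): taking v ≡ 1 ∈ V gives 0 = ∫_0^5/2 f dx + (2) − (-1), i.e. ∫_0^5/2 f dx must equal u'(0) − u'(5/2) = -3. Indeed ∫_0^5/2 (x^2 + x - 68/15) dx = -3, so the data are compatible. The solution is then unique only up to an additive constant (fix it e.g. by requiring ∫_0^5/2 u dx = 0).


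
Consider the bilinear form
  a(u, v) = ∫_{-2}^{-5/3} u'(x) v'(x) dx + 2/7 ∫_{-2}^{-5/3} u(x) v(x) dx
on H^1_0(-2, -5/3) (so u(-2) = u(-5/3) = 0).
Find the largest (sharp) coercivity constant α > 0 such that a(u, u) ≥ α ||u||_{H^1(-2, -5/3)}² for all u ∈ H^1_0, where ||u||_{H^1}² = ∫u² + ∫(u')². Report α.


α = (2 + 63*π^2)/(7*(1 + 9*π^2))

Coercivity of a(·,·) on H^1_0(-2, -5/3) means a(u, u) ≥ α ||u||_{H^1}² for every u ∈ H^1_0.
The interval has length L = 1/3, and Poincaré/coercivity depend only on L. Here a(u, u) = ∫(u')² + (2/7)·∫u².
Here 0 < c = 2/7 < 1. The condition a(u,u) ≥ α||u||_{H^1}² reads (1−α)∫(u')² ≥ (α−c)∫u². Any admissible α is ≤ 1 (rapidly oscillating u have ∫u²/∫(u')² → 0), and α = 1 would force 0 ≥ (1−c)∫u², impossible since c < 1; so 1−α > 0. By the sharp Poincaré inequality on H^1_0 of an interval of length L, ∫(u')² ≥ (π/L)²∫u² with equality for the first sine mode sin(π(x−x₀)/L) (x₀ the left endpoint), so the inequality holds for all u iff (1−α)(π/L)² ≥ α − c, i.e. α ≤ ((π/L)² + c)/((π/L)² + 1) = (1 + c(L/π)²)/(1 + (L/π)²). With (π/L)² = 9*π^2 and c = 2/7, the largest admissible constant is α = ((π/L)² + c)/((π/L)² + 1).
Simplifying, α = (2 + 63*π^2)/(7*(1 + 9*π^2)).


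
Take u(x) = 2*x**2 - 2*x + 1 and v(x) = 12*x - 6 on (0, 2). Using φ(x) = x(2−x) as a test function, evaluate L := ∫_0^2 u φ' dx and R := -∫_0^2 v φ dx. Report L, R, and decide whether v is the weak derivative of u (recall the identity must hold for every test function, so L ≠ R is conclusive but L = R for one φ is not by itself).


LHS = -8/3, RHS = -8. No, v is not the weak derivative of u.

u(x) = 2*x**2 - 2*x + 1, classical derivative u'(x) = 4*x - 2.
φ(x) = x(2−x), so φ'(x) = 2 - 2*x.
Note φ(0) = φ(2) = 0, so the boundary term u·φ vanishes.
LHS = ∫_0^2 u(x) φ'(x) dx = ∫_0^2 (-4*x^3 + 8*x^2 - 6*x + 2) dx. Term by term:
  ∫_0^2 -4*x^3 dx = -16;  ∫_0^2 8*x^2 dx = 64/3;  ∫_0^2 -6*x dx = -12;
  ∫_0^2 2 dx = 4.
Sum: -16 + 64/3 − 12 + 4 = -8/3.
So LHS = -8/3.
∫_0^2 v(x) φ(x) dx = ∫_0^2 (-12*x^3 + 30*x^2 - 12*x) dx. Term by term:
  ∫_0^2 -12*x^3 dx = -48;  ∫_0^2 30*x^2 dx = 80;  ∫_0^2 -12*x dx = -24.
Sum: -48 + 80 − 24 = 8.
So RHS = -∫_0^2 v(x) φ(x) dx = -8.
LHS − RHS = 16/3 ≠ 0, so the identity fails.
(For a valid weak derivative the identity must hold for EVERY test function, in particular this one. The failure shows v is NOT the weak derivative of u.)
Correct weak derivative would be u'(x) = 4*x - 2.


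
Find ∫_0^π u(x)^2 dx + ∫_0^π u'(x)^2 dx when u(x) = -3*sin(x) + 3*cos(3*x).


||u||_{H^1(0,π)}^2 = 54*π

u'(x) = -9*sin(3*x) - 3*cos(x).
Expand u² and (u')² and integrate term by term on (0, π), using: for integers n ≥ 1, ∫_0^π sin²(nx) dx = ∫_0^π cos²(nx) dx = π/2; for n ≠ n', ∫_0^π sin(nx)sin(n'x) dx = ∫_0^π cos(nx)cos(n'x) dx = 0; and by product-to-sum, ∫_0^π sin(nx)cos(n'x) dx = ½∫_0^π [sin((n+n')x) + sin((n−n')x)] dx, which is 0 when n+n' is even and 2n/(n²−n'²) when n+n' is odd (it need not vanish on (0, π)).
  u² squared terms: (-3)²·∫sin(x)² dx = 9·π/2 = 9*π/2;  (3)²·∫cos(3x)² dx = 9·π/2 = 9*π/2.
  u² cross terms: 2·(-3)·(3)·∫sin(x)·cos(3x) dx = -18·(0) = 0.
  So ∫_0^π u² dx = 9*π/2 + 9*π/2 + 0 = 9*π.
  (u')² squared terms: (-9)²·∫sin(3x)² dx = 81·π/2 = 81*π/2;  (-3)²·∫cos(x)² dx = 9·π/2 = 9*π/2.
  (u')² cross terms: 2·(-9)·(-3)·∫sin(3x)·cos(x) dx = 54·(0) = 0.
  So ∫_0^π (u')² dx = 81*π/2 + 9*π/2 + 0 = 45*π.
||u||_{H^1}^2 = (9*π) + (45*π) = 54*π.


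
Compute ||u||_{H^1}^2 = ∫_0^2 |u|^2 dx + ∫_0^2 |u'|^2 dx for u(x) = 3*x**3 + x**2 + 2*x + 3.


||u||_{H^1}^2 = 132458/105

The H^1 norm (squared) on an interval (0, L) is
  ||u||_{H^1}^2 = ∫_0^L u(x)^2 dx + ∫_0^L u'(x)^2 dx.
Compute u'(x) = 9*x**2 + 2*x + 2.
Then u(x)^2 = 9*x**6 + 6*x**5 + 13*x**4 + 22*x**3 + 10*x**2 + 12*x + 9 and u'(x)^2 = 81*x**4 + 36*x**3 + 40*x**2 + 8*x + 4.
Integrate each monomial from 0 to 2 using ∫_0^2 c·x^n dx = c·2^(n+1)/(n+1):
  ∫_0^2 u(x)^2 dx = ∫_0^2 (9*x^6 + 6*x^5 + 13*x^4 + 22*x^3 + 10*x^2 + 12*x + 9) dx. Term by term:
    ∫_0^2 9*x^6 dx = 1152/7;  ∫_0^2 6*x^5 dx = 64;  ∫_0^2 13*x^4 dx = 416/5;
    ∫_0^2 22*x^3 dx = 88;  ∫_0^2 10*x^2 dx = 80/3;  ∫_0^2 12*x dx = 24;
    ∫_0^2 9 dx = 18.
  Sum: 1152/7 + 64 + 416/5 + 88 + 80/3 + 24 + 18 = 49186/105.
  ∫_0^2 u'(x)^2 dx = ∫_0^2 (81*x^4 + 36*x^3 + 40*x^2 + 8*x + 4) dx. Term by term:
    ∫_0^2 81*x^4 dx = 2592/5;  ∫_0^2 36*x^3 dx = 144;  ∫_0^2 40*x^2 dx = 320/3;
    ∫_0^2 8*x dx = 16;  ∫_0^2 4 dx = 8.
  Sum: 2592/5 + 144 + 320/3 + 16 + 8 = 11896/15.
Adding: ||u||_{H^1}^2 = 49186/105 + 11896/15 = 132458/105.


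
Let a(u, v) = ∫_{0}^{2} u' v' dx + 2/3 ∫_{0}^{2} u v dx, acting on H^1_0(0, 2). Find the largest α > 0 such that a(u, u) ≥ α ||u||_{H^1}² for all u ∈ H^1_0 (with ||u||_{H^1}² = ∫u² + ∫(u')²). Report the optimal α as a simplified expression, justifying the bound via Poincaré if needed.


α = (8/3 + π^2)/(4 + π^2)

Coercivity of a(·,·) on H^1_0(0, 2) means a(u, u) ≥ α ||u||_{H^1}² for every u ∈ H^1_0.
The interval has length L = 2, and Poincaré/coercivity depend only on L. Here a(u, u) = ∫(u')² + (2/3)·∫u².
Here 0 < c = 2/3 < 1. The condition a(u,u) ≥ α||u||_{H^1}² reads (1−α)∫(u')² ≥ (α−c)∫u². Any admissible α is ≤ 1 (rapidly oscillating u have ∫u²/∫(u')² → 0), and α = 1 would force 0 ≥ (1−c)∫u², impossible since c < 1; so 1−α > 0. By the sharp Poincaré inequality on H^1_0 of an interval of length L, ∫(u')² ≥ (π/L)²∫u² with equality for the first sine mode sin(π(x−x₀)/L) (x₀ the left endpoint), so the inequality holds for all u iff (1−α)(π/L)² ≥ α − c, i.e. α ≤ ((π/L)² + c)/((π/L)² + 1) = (1 + c(L/π)²)/(1 + (L/π)²). With (π/L)² = π^2/4 and c = 2/3, the largest admissible constant is α = ((π/L)² + c)/((π/L)² + 1).
Simplifying, α = (8/3 + π^2)/(4 + π^2).


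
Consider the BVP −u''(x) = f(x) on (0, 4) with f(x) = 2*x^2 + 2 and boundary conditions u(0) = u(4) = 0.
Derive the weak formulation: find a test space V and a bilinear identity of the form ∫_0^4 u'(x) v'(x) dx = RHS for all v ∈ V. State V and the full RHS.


V = H^1_0(0, 4) (so v(0) = v(4) = 0); weak form: ∫_0^4 u'v' dx = ∫_0^4 (2*x^2 + 2) v dx for all v ∈ V.

Multiply both sides by a test function v and integrate from 0 to 4:
  ∫_0^4 −u''(x) v(x) dx = ∫_0^4 f(x) v(x) dx.
Integrate the LHS by parts once:
  ∫_0^4 −u'' v dx = −[u'(x) v(x)]_0^4 + ∫_0^4 u'(x) v'(x) dx.
Thus ∫_0^4 u'(x) v'(x) dx = ∫_0^4 f(x) v(x) dx + [u'(x) v(x)]_0^4.
Choose V so that boundary terms are either known or forced to vanish.
u is Dirichlet: u(0) = u(4) = 0. Let V = H^1_0(0, 4); then v(0) = v(4) = 0, and [u' v]_0^4 = 0.
Weak formulation: find u (satisfying any essential BC) such that ∫_0^4 u'(x) v'(x) dx = ∫_0^4 f v dx for all v ∈ V.
Substituting f(x) = 2*x^2 + 2, the right-hand side is ∫_0^4 (2*x^2 + 2) v dx.


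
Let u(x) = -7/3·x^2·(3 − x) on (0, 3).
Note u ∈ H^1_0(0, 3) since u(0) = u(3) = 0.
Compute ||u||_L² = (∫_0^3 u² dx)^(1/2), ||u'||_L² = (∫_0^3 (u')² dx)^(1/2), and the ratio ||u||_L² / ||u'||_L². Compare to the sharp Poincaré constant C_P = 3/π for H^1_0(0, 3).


||u||_L² / ||u'||_L² = 3*sqrt(14)/14 < C_P = 3/π.

u(x) = -7/3·x^2·(3 − x), so u'(x) = 7*x*(x - 2).
u(x) = -7/3·x^2·(3 − x) vanishes at x = 0 and x = 3, so u ∈ H^1_0(0, 3). Differentiate via the product rule and integrate the resulting polynomials term by term.
  ∫_0^3 u² dx = ∫_0^3 (49*x^6/9 - 98*x^5/3 + 49*x^4) dx. Term by term:
    ∫_0^3 49*x^6/9 dx = 1701;  ∫_0^3 -98*x^5/3 dx = -3969;  ∫_0^3 49*x^4 dx = 11907/5.
  Sum: 1701 − 3969 + 11907/5 = 567/5.
  ∫_0^3 (u')² dx = ∫_0^3 (49*x^4 - 196*x^3 + 196*x^2) dx. Term by term:
    ∫_0^3 49*x^4 dx = 11907/5;  ∫_0^3 -196*x^3 dx = -3969;  ∫_0^3 196*x^2 dx = 1764.
  Sum: 11907/5 − 3969 + 1764 = 882/5.
∫_0^3 u² dx = 567/5, so ||u||_L² = 9*sqrt(35)/5.
∫_0^3 (u')² dx = 882/5, so ||u'||_L² = 21*sqrt(10)/5.
Ratio ||u||_L² / ||u'||_L² = 3*sqrt(14)/14.
Sharp Poincaré constant on H^1_0(0, 3) is C_P = L/π = 3/π, achieved by sin(π/3·x).
A polynomial bump cannot attain the sharp Poincaré constant (only the first sine eigenfunction does), so the ratio is strictly less than C_P, consistent with ||u||_L² ≤ C_P ||u'||_L².


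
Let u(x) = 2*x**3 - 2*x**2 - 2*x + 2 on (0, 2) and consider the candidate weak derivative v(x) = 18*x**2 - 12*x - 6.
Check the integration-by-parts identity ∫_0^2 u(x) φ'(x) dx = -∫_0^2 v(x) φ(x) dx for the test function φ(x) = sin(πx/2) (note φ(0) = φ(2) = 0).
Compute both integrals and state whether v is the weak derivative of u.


LHS = -24/π + 192/π^3, RHS = -72/π + 576/π^3. No, v is not the weak derivative of u.

u(x) = 2*x**3 - 2*x**2 - 2*x + 2, classical derivative u'(x) = 6*x**2 - 4*x - 2.
φ(x) = sin(πx/2), so φ'(x) = π*cos(π*x/2)/2.
Note φ(0) = φ(2) = 0, so the boundary term u·φ vanishes.
LHS = ∫_0^2 u(x) φ'(x) dx = ∫_0^2 (π*x^3*cos(π*x/2) - π*x^2*cos(π*x/2) - π*x*cos(π*x/2) + π*cos(π*x/2)) dx. Term by term:
  ∫_0^2 π*cos(π*x/2) dx = 0;  ∫_0^2 π*x^3*cos(π*x/2) dx = -48/π + 192/π^3;  ∫_0^2 -π*x*cos(π*x/2) dx = 8/π;
  ∫_0^2 -π*x^2*cos(π*x/2) dx = 16/π.
Sum: 0 + -48/π + 192/π^3 + 8/π + 16/π = -24/π + 192/π^3.
So LHS = -24/π + 192/π^3.
∫_0^2 v(x) φ(x) dx = ∫_0^2 (18*x^2*sin(π*x/2) - 12*x*sin(π*x/2) - 6*sin(π*x/2)) dx. Term by term:
  ∫_0^2 -6*sin(π*x/2) dx = -24/π;  ∫_0^2 -12*x*sin(π*x/2) dx = -48/π;  ∫_0^2 18*x^2*sin(π*x/2) dx = -576/π^3 + 144/π.
Sum: -24/π − 48/π + -576/π^3 + 144/π = -576/π^3 + 72/π.
So RHS = -∫_0^2 v(x) φ(x) dx = -72/π + 576/π^3.
LHS − RHS = -384/π^3 + 48/π ≠ 0, so the identity fails.
(For a valid weak derivative the identity must hold for EVERY test function, in particular this one. The failure shows v is NOT the weak derivative of u.)
Correct weak derivative would be u'(x) = 6*x**2 - 4*x - 2.


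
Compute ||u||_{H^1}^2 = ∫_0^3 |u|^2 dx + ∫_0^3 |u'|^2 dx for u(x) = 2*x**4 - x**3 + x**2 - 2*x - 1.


||u||_{H^1}^2 = 743637/35

The H^1 norm (squared) on an interval (0, L) is
  ||u||_{H^1}^2 = ∫_0^L u(x)^2 dx + ∫_0^L u'(x)^2 dx.
Compute u'(x) = 8*x**3 - 3*x**2 + 2*x - 2.
Then u(x)^2 = 4*x**8 - 4*x**7 + 5*x**6 - 10*x**5 + x**4 - 2*x**3 + 2*x**2 + 4*x + 1 and u'(x)^2 = 64*x**6 - 48*x**5 + 41*x**4 - 44*x**3 + 16*x**2 - 8*x + 4.
Integrate each monomial from 0 to 3 using ∫_0^3 c·x^n dx = c·3^(n+1)/(n+1):
  ∫_0^3 u(x)^2 dx = ∫_0^3 (4*x^8 - 4*x^7 + 5*x^6 - 10*x^5 + x^4 - 2*x^3 + 2*x^2 + 4*x + 1) dx. Term by term:
    ∫_0^3 4*x^8 dx = 8748;  ∫_0^3 -4*x^7 dx = -6561/2;  ∫_0^3 5*x^6 dx = 10935/7;
    ∫_0^3 -10*x^5 dx = -1215;  ∫_0^3 x^4 dx = 243/5;  ∫_0^3 -2*x^3 dx = -81/2;
    ∫_0^3 2*x^2 dx = 18;  ∫_0^3 4*x dx = 18;  ∫_0^3 1 dx = 3.
  Sum: 8748 − 6561/2 + 10935/7 − 1215 + 243/5 − 81/2 + 18 + 18 + 3 = 205161/35.
  ∫_0^3 u'(x)^2 dx = ∫_0^3 (64*x^6 - 48*x^5 + 41*x^4 - 44*x^3 + 16*x^2 - 8*x + 4) dx. Term by term:
    ∫_0^3 64*x^6 dx = 139968/7;  ∫_0^3 -48*x^5 dx = -5832;  ∫_0^3 41*x^4 dx = 9963/5;
    ∫_0^3 -44*x^3 dx = -891;  ∫_0^3 16*x^2 dx = 144;  ∫_0^3 -8*x dx = -36;
    ∫_0^3 4 dx = 12.
  Sum: 139968/7 − 5832 + 9963/5 − 891 + 144 − 36 + 12 = 538476/35.
Adding: ||u||_{H^1}^2 = 205161/35 + 538476/35 = 743637/35.


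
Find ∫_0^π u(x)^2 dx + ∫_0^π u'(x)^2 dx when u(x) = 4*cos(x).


||u||_{H^1(0,π)}^2 = 16*π

u'(x) = -4*sin(x).
Expand u² and (u')² and integrate term by term on (0, π), using: for integers n ≥ 1, ∫_0^π sin²(nx) dx = ∫_0^π cos²(nx) dx = π/2; for n ≠ n', ∫_0^π sin(nx)sin(n'x) dx = ∫_0^π cos(nx)cos(n'x) dx = 0; and by product-to-sum, ∫_0^π sin(nx)cos(n'x) dx = ½∫_0^π [sin((n+n')x) + sin((n−n')x)] dx, which is 0 when n+n' is even and 2n/(n²−n'²) when n+n' is odd (it need not vanish on (0, π)).
  u² squared terms: (4)²·∫cos(x)² dx = 16·π/2 = 8*π.
  So ∫_0^π u² dx = 8*π.
  (u')² squared terms: (-4)²·∫sin(x)² dx = 16·π/2 = 8*π.
  So ∫_0^π (u')² dx = 8*π.
||u||_{H^1}^2 = (8*π) + (8*π) = 16*π.


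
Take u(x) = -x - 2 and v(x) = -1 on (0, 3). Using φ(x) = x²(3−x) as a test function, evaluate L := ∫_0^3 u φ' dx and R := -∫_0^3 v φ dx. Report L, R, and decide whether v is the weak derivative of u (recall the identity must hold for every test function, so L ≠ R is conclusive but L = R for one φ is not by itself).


LHS = 27/4, RHS = 27/4. Yes, v = u' weakly.

u(x) = -x - 2, classical derivative u'(x) = -1.
φ(x) = x²(3−x), so φ'(x) = 3*x*(2 - x).
Note φ(0) = φ(3) = 0, so the boundary term u·φ vanishes.
LHS = ∫_0^3 u(x) φ'(x) dx = ∫_0^3 (3*x^3 - 12*x) dx. Term by term:
  ∫_0^3 3*x^3 dx = 243/4;  ∫_0^3 -12*x dx = -54.
Sum: 243/4 − 54 = 27/4.
So LHS = 27/4.
∫_0^3 v(x) φ(x) dx = ∫_0^3 (x^3 - 3*x^2) dx. Term by term:
  ∫_0^3 x^3 dx = 81/4;  ∫_0^3 -3*x^2 dx = -27.
Sum: 81/4 − 27 = -27/4.
So RHS = -∫_0^3 v(x) φ(x) dx = 27/4.
LHS = RHS, so the identity holds for this test φ.
Moreover u is smooth here and v(x) = u'(x) = -1 pointwise, so the identity holds for every test function. Hence v is the weak derivative of u.


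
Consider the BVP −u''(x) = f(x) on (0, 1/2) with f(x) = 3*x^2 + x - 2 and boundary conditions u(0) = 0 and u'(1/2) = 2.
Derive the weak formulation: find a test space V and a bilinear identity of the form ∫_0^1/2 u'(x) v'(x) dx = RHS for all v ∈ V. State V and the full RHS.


V = {v ∈ H^1(0, 1/2) : v(0) = 0} (test functions vanish at x = 0 where u is specified); weak form: ∫_0^1/2 u'v' dx = ∫_0^1/2 (3*x^2 + x - 2) v dx + 2·v(1/2) for all v ∈ V.

Multiply both sides by a test function v and integrate from 0 to 1/2:
  ∫_0^1/2 −u''(x) v(x) dx = ∫_0^1/2 f(x) v(x) dx.
Integrate the LHS by parts once:
  ∫_0^1/2 −u'' v dx = −[u'(x) v(x)]_0^1/2 + ∫_0^1/2 u'(x) v'(x) dx.
Thus ∫_0^1/2 u'(x) v'(x) dx = ∫_0^1/2 f(x) v(x) dx + [u'(x) v(x)]_0^1/2.
Choose V so that boundary terms are either known or forced to vanish.
Mixed BC: u(0) = 0 (Dirichlet) and u'(1/2) = 2 (Neumann). Define V = {v ∈ H^1(0, 1/2) : v(0) = 0}. Then [u' v]_0^1/2 = u'(1/2)·v(1/2) − u'(0)·0 = 2·v(1/2).
Weak formulation: find u (satisfying any essential BC) such that ∫_0^1/2 u'(x) v'(x) dx = ∫_0^1/2 f v dx + 2·v(1/2) for all v ∈ V (Dirichlet at 0 absorbed into V; Neumann datum at x = 1/2 contributes the boundary term).
Substituting f(x) = 3*x^2 + x - 2, the right-hand side is ∫_0^1/2 (3*x^2 + x - 2) v dx + 2·v(1/2).


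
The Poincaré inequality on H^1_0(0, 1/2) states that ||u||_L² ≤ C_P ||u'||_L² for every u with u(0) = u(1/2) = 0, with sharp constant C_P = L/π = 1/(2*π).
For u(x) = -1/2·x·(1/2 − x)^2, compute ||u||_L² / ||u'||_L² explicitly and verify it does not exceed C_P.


||u||_L² / ||u'||_L² = sqrt(14)/28 < C_P = 1/(2*π).

u(x) = -1/2·x·(1/2 − x)^2, so u'(x) = (1 - 6*x)*(2*x - 1)/8.
u(x) = -1/2·x·(1/2 − x)^2 vanishes at x = 0 and x = 1/2, so u ∈ H^1_0(0, 1/2). Differentiate via the product rule and integrate the resulting polynomials term by term.
  ∫_0^1/2 u² dx = ∫_0^1/2 (x^6/4 - x^5/2 + 3*x^4/8 - x^3/8 + x^2/64) dx. Term by term:
    ∫_0^1/2 x^6/4 dx = 1/3584;  ∫_0^1/2 -x^5/2 dx = -1/768;  ∫_0^1/2 3*x^4/8 dx = 3/1280;
    ∫_0^1/2 -x^3/8 dx = -1/512;  ∫_0^1/2 x^2/64 dx = 1/1536.
  Sum: 1/3584 − 1/768 + 3/1280 − 1/512 + 1/1536 = 1/53760.
  ∫_0^1/2 (u')² dx = ∫_0^1/2 (9*x^4/4 - 3*x^3 + 11*x^2/8 - x/4 + 1/64) dx. Term by term:
    ∫_0^1/2 9*x^4/4 dx = 9/640;  ∫_0^1/2 -3*x^3 dx = -3/64;  ∫_0^1/2 11*x^2/8 dx = 11/192;
    ∫_0^1/2 -x/4 dx = -1/32;  ∫_0^1/2 1/64 dx = 1/128.
  Sum: 9/640 − 3/64 + 11/192 − 1/32 + 1/128 = 1/960.
∫_0^1/2 u² dx = 1/53760, so ||u||_L² = sqrt(210)/3360.
∫_0^1/2 (u')² dx = 1/960, so ||u'||_L² = sqrt(15)/120.
Ratio ||u||_L² / ||u'||_L² = sqrt(14)/28.
Sharp Poincaré constant on H^1_0(0, 1/2) is C_P = L/π = 1/(2*π), achieved by sin(2*π·x).
A polynomial bump cannot attain the sharp Poincaré constant (only the first sine eigenfunction does), so the ratio is strictly less than C_P, consistent with ||u||_L² ≤ C_P ||u'||_L².


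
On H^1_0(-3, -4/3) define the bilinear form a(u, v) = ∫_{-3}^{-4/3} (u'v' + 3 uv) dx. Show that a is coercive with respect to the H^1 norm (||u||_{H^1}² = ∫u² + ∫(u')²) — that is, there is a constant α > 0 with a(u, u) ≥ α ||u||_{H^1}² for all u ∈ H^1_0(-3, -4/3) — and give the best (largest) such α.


α = 1

Coercivity of a(·,·) on H^1_0(-3, -4/3) means a(u, u) ≥ α ||u||_{H^1}² for every u ∈ H^1_0.
The interval has length L = 5/3, and Poincaré/coercivity depend only on L. Here a(u, u) = ∫(u')² + (3)·∫u².
Here c = 3 ≥ 1, so a(u,u) = ∫(u')² + c∫u² ≥ ∫(u')² + ∫u² = ||u||_{H^1}², i.e. α = 1 works. No larger α is possible: a(u,u) ≥ α||u||_{H^1}² means (1−α)∫(u')² ≥ (α−c)∫u², and for the modes u_n = sin(nπ(x−x₀)/L) (x₀ the left endpoint) one has ∫u_n²/∫(u_n')² = (L/(nπ))² → 0, so a(u_n,u_n)/||u_n||_{H^1}² → 1. Hence the optimal constant is α = 1.
Therefore α = 1.


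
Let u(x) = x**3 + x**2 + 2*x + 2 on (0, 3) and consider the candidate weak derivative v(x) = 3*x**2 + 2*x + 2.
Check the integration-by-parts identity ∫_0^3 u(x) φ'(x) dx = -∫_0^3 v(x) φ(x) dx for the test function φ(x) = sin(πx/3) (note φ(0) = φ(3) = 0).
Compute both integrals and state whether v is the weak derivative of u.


LHS = -111/π + 324/π^3, RHS = -111/π + 324/π^3. Yes, v = u' weakly.

u(x) = x**3 + x**2 + 2*x + 2, classical derivative u'(x) = 3*x**2 + 2*x + 2.
φ(x) = sin(πx/3), so φ'(x) = π*cos(π*x/3)/3.
Note φ(0) = φ(3) = 0, so the boundary term u·φ vanishes.
LHS = ∫_0^3 u(x) φ'(x) dx = ∫_0^3 (π*x^3*cos(π*x/3)/3 + π*x^2*cos(π*x/3)/3 + 2*π*x*cos(π*x/3)/3 + 2*π*cos(π*x/3)/3) dx. Term by term:
  ∫_0^3 2*π*cos(π*x/3)/3 dx = 0;  ∫_0^3 π*x^2*cos(π*x/3)/3 dx = -18/π;  ∫_0^3 π*x^3*cos(π*x/3)/3 dx = -81/π + 324/π^3;
  ∫_0^3 2*π*x*cos(π*x/3)/3 dx = -12/π.
Sum: 0 − 18/π + -81/π + 324/π^3 − 12/π = -111/π + 324/π^3.
So LHS = -111/π + 324/π^3.
∫_0^3 v(x) φ(x) dx = ∫_0^3 (3*x^2*sin(π*x/3) + 2*x*sin(π*x/3) + 2*sin(π*x/3)) dx. Term by term:
  ∫_0^3 2*sin(π*x/3) dx = 12/π;  ∫_0^3 2*x*sin(π*x/3) dx = 18/π;  ∫_0^3 3*x^2*sin(π*x/3) dx = -324/π^3 + 81/π.
Sum: 12/π + 18/π + -324/π^3 + 81/π = -324/π^3 + 111/π.
So RHS = -∫_0^3 v(x) φ(x) dx = -111/π + 324/π^3.
LHS = RHS, so the identity holds for this test φ.
Moreover u is smooth here and v(x) = u'(x) = 3*x**2 + 2*x + 2 pointwise, so the identity holds for every test function. Hence v is the weak derivative of u.


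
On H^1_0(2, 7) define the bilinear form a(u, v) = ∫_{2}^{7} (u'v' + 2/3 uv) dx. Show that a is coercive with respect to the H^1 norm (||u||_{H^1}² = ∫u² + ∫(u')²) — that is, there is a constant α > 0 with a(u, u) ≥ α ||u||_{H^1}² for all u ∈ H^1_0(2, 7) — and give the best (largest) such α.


α = (π^2 + 50/3)/(π^2 + 25)

Coercivity of a(·,·) on H^1_0(2, 7) means a(u, u) ≥ α ||u||_{H^1}² for every u ∈ H^1_0.
The interval has length L = 5, and Poincaré/coercivity depend only on L. Here a(u, u) = ∫(u')² + (2/3)·∫u².
Here 0 < c = 2/3 < 1. The condition a(u,u) ≥ α||u||_{H^1}² reads (1−α)∫(u')² ≥ (α−c)∫u². Any admissible α is ≤ 1 (rapidly oscillating u have ∫u²/∫(u')² → 0), and α = 1 would force 0 ≥ (1−c)∫u², impossible since c < 1; so 1−α > 0. By the sharp Poincaré inequality on H^1_0 of an interval of length L, ∫(u')² ≥ (π/L)²∫u² with equality for the first sine mode sin(π(x−x₀)/L) (x₀ the left endpoint), so the inequality holds for all u iff (1−α)(π/L)² ≥ α − c, i.e. α ≤ ((π/L)² + c)/((π/L)² + 1) = (1 + c(L/π)²)/(1 + (L/π)²). With (π/L)² = π^2/25 and c = 2/3, the largest admissible constant is α = ((π/L)² + c)/((π/L)² + 1).
Simplifying, α = (π^2 + 50/3)/(π^2 + 25).


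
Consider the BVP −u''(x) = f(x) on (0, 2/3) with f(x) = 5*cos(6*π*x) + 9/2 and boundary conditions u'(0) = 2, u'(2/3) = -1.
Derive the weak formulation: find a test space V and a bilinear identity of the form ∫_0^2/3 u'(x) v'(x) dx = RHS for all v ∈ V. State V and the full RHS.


V = H^1(0, 2/3) (v unrestricted at boundary; u is determined up to an additive constant); weak form: ∫_0^2/3 u'v' dx = ∫_0^2/3 (5*cos(6*π*x) + 9/2) v dx − v(2/3) − 2·v(0) for all v ∈ V.

Multiply both sides by a test function v and integrate from 0 to 2/3:
  ∫_0^2/3 −u''(x) v(x) dx = ∫_0^2/3 f(x) v(x) dx.
Integrate the LHS by parts once:
  ∫_0^2/3 −u'' v dx = −[u'(x) v(x)]_0^2/3 + ∫_0^2/3 u'(x) v'(x) dx.
Thus ∫_0^2/3 u'(x) v'(x) dx = ∫_0^2/3 f(x) v(x) dx + [u'(x) v(x)]_0^2/3.
Choose V so that boundary terms are either known or forced to vanish.
u has inhomogeneous Neumann u'(0) = 2, u'(2/3) = -1. [u' v]_0^2/3 = (-1)·v(2/3) − (2)·v(0) = − v(2/3) − 2·v(0). Take V = H^1(0, 2/3); boundary term becomes part of RHS.
Weak formulation: find u (satisfying any essential BC) such that ∫_0^2/3 u'(x) v'(x) dx = ∫_0^2/3 f v dx − v(2/3) − 2·v(0) for all v ∈ V (Neumann data are natural BCs: they enter the RHS as boundary terms).
Substituting f(x) = 5*cos(6*π*x) + 9/2, the right-hand side is ∫_0^2/3 (5*cos(6*π*x) + 9/2) v dx − v(2/3) − 2·v(0).
Compatibility check (pure Neumann): taking v ≡ 1 ∈ V gives 0 = ∫_0^2/3 f dx + (-1) − (2), i.e. ∫_0^2/3 f dx must equal u'(0) − u'(2/3) = 3. Indeed ∫_0^2/3 (5*cos(6*π*x) + 9/2) dx = 3, so the data are compatible. The solution is then unique only up to an additive constant (fix it e.g. by requiring ∫_0^2/3 u dx = 0).
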